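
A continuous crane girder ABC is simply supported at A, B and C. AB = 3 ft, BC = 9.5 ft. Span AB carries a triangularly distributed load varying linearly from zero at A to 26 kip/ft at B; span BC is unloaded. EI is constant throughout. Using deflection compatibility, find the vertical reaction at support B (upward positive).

Take M_B as the redundant. Released structure: two simple spans AB and BC with a hinge at B.
Discontinuity in slope at B on the released structure — sum the simple-span end rotations:
  span AB: triangular load, peak 26: w₀L³/(45EI) = 15.6/EI
  relative rotation θ_0 = (15.6 + 0)/EI = 15.6/EI
A unit hogging moment at B produces rotation L₁/(3EI) + L₂/(3EI) = 4.167/EI.
Compatibility: M_B·(L₁+L₂)/(3EI) = θ_0, giving M_B = 3.744 kip·ft (hogging).
Span AB, ΣM about A with M_B applied at B: R_B^{AB}·3 = 78 + 3.744, so R_B^{AB} = 27.25 kip and R_A = 39 − 27.25 = 11.75 kip.
Span BC, ΣM about C: R_B^{BC}·9.5 = 0 + 3.744, so R_B^{BC} = 0.3941 kip and R_C = 0 − 0.3941 = -0.3941 kip.
R_B = 27.25 + 0.3941 = 27.64 kip.

R_B = 27.64 kip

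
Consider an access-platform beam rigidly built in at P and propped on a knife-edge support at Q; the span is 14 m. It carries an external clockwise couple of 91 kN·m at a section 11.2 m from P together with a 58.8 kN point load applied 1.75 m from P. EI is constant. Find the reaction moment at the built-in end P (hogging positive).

Take the reaction at Q as the redundant and release it; the primary structure is a cantilever fixed at P.
Primary-structure tip deflection at Q by superposition:
  clockwise couple 91 at a = 11.2: M₀a(2L − a)/(2EI) = 8561/EI
  point load 58.8 at a = 1.75: Pa²(3L − a)/(6EI) = 1208/EI
  δ_0 = 9769/EI
Tip deflection under a unit load at Q: L³/(3EI) = 914.7/EI.
Compatibility at Q: δ_0 − R_Q·δ_{QQ} = 0, so R_Q = 9769/914.7 = 10.68 kN.
Moment equilibrium about P: M_P = Σ(load moments about P) − R_Q·L = 193.9 − 10.68×14 = 44.37 kN·m.

M_P = 44.37 kN·m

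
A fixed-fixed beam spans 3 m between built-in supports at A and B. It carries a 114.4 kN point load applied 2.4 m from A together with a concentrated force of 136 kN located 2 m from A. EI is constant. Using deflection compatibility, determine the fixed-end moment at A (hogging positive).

Take the two fixed-end moments M_A, M_B as redundants; the released structure is the simple span AB.
Simple-span end rotations at A and B under the given loads:
  at A: point load 114.4 at a = 2.4: Pab(L + b)/(6LEI) = 32.95/EI
  at B: point load 114.4 at a = 2.4: Pab(L + a)/(6LEI) = 49.42/EI
  at A: point load 136 at a = 2: Pab(L + b)/(6LEI) = 60.44/EI
  at B: point load 136 at a = 2: Pab(L + a)/(6LEI) = 75.56/EI
  θ_A0 = 93.39/EI,  θ_B0 = 125/EI
Flexibility coefficients: a unit moment at one end gives L/(3EI) there and L/(6EI) at the far end, so f₁₁ = f₂₂ = 1/EI and f₁₂ = f₂₁ = 0.5/EI.
Compatibility — zero rotation at each built-in end:
  1 M_A + 0.5 M_B = 93.39
  0.5 M_A + 1 M_B = 125
Solving the pair gives M_A = 41.2 kN·m and M_B = 104.4 kN·m (hogging).

M_A = 41.2 kN·m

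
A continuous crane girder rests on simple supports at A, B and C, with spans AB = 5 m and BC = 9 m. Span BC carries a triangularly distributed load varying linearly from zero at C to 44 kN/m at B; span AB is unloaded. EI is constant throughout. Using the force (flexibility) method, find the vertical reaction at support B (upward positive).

R_B = 179.5 kN

Release continuity at B by inserting a hinge; the redundant is the internal moment M_B. The primary structure is two simply-supported spans AB and BC.
Discontinuity in slope at B on the released structure — sum the simple-span end rotations:
  span BC: triangular load, peak 44: w₀L³/(45EI) = 712.8/EI
  relative rotation θ_0 = (0 + 712.8)/EI = 712.8/EI
A unit hogging moment at B produces rotation L₁/(3EI) + L₂/(3EI) = 4.667/EI.
Compatibility: M_B·(L₁+L₂)/(3EI) = θ_0, giving M_B = 152.7 kN·m (hogging).
Span AB, ΣM about A with M_B applied at B: R_B^{AB}·5 = 0 + 152.7, so R_B^{AB} = 30.55 kN and R_A = 0 − 30.55 = -30.55 kN.
Span BC, ΣM about C: R_B^{BC}·9 = 1188 + 152.7, so R_B^{BC} = 149 kN and R_C = 198 − 149 = 49.03 kN.
R_B = 30.55 + 149 = 179.5 kN.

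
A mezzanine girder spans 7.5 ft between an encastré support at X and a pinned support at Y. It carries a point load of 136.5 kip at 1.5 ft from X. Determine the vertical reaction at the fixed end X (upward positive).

Take the reaction at Y as the redundant and release it; the primary structure is a cantilever fixed at X.
Downward deflection at the released point Y due to the loads:
  point load 136.5 at a = 1.5: Pa²(3L − a)/(6EI) = 1075/EI
Tip deflection under a unit load at Y: L³/(3EI) = 140.6/EI.
The prop prevents deflection at Y: R_Y = δ_0/δ_{YY} = 1075/140.6 = 7.644 kip.
Vertical equilibrium: R_X = ΣP − R_Y = 136.5 − 7.644 = 128.9 kip.

R_X = 128.9 kip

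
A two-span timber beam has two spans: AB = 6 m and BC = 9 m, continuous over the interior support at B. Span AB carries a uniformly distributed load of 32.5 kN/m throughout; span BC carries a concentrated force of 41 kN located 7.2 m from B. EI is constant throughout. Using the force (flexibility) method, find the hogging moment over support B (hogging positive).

Take M_B as the redundant. Released structure: two simple spans AB and BC with a hinge at B.
Rotations at B on the released spans (each span's end-slope, ×1/EI):
  span AB: UDL 32.5: wL³/(24EI) = 292.5/EI
  span BC: point load 41 at a = 7.2: Pab(L + b)/(6LEI) = 106.3/EI
  relative rotation θ_0 = (292.5 + 106.3)/EI = 398.8/EI
A unit hogging moment at B produces rotation L₁/(3EI) + L₂/(3EI) = 5/EI.
Compatibility: M_B·(L₁+L₂)/(3EI) = θ_0, giving M_B = 79.75 kN·m (hogging).

M_B = 79.75 kN·m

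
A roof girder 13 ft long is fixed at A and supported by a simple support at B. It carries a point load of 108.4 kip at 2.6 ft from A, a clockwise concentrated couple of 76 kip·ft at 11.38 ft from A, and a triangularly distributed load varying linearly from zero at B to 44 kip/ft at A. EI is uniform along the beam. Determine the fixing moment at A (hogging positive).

Remove the prop at B; the released (primary) structure is a cantilever built in at A.
Downward deflection at the released point B due to the loads:
  point load 108.4 at a = 2.6: Pa²(3L − a)/(6EI) = 4446/EI
  clockwise couple 76 at a = 11.38: M₀a(2L − a)/(2EI) = 6322/EI
  triangular load, peak 44 at the fixed end: w₀L⁴/(30EI) = 41889/EI
  δ_0 = 52657/EI
Tip deflection under a unit load at B: L³/(3EI) = 732.3/EI.
Compatibility at B: δ_0 − R_B·δ_{BB} = 0, so R_B = 52657/732.3 = 71.9 kip.
Moment equilibrium about A: M_A = Σ(load moments about A) − R_B·L = 1597 − 71.9×13 = 662.4 kip·ft.

M_A = 662.4 kip·ft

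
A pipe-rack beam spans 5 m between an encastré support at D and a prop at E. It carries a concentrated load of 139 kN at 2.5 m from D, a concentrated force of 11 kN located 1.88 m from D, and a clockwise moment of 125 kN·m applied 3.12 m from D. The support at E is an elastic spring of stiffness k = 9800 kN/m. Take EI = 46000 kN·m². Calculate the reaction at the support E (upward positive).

Choose R_E as the redundant. The primary structure is the cantilever fixed at D.
Primary-structure tip deflection at E by superposition:
  point load 139 at a = 2.5: Pa²(3L − a)/(6EI) = 1810/EI
  point load 11 at a = 1.88: Pa²(3L − a)/(6EI) = 85.01/EI
  clockwise couple 125 at a = 3.12: M₀a(2L − a)/(2EI) = 1342/EI
  δ_0 = 3237/EI
Tip deflection under a unit load at E: L³/(3EI) = 41.67/EI.
With EI = 46000 kN·m²: δ_0 = 0.070359 m and δ_{EE} = 0.000906 m/kN.
Compatibility — the spring shortens by R_E/k under the reaction it provides: δ_0 − R_E·δ_{EE} = R_E/k. With 1/k = 0.000102 m/kN, R_E = δ_0 / (δ_{EE} + 1/k) = 0.070359 / (0.000906 + 0.000102) = 69.81 kN.

R_E = 69.81 kN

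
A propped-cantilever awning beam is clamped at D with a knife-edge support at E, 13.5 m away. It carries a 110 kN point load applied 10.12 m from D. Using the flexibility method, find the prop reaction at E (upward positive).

Remove the prop at E; the released (primary) structure is a cantilever built in at D.
Primary-structure tip deflection at E by superposition:
  point load 110 at a = 10.12: Pa²(3L − a)/(6EI) = 57041/EI
Flexibility coefficient — unit upward force at E: δ_{EE} = L³/(3EI) = 820.1/EI.
Compatibility at E: δ_0 − R_E·δ_{EE} = 0, so R_E = 57041/820.1 = 69.55 kN.

R_E = 69.55 kN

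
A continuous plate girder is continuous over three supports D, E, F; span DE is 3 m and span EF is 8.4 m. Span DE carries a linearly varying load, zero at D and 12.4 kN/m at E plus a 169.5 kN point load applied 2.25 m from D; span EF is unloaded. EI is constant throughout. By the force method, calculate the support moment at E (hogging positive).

Take M_E as the redundant. Released structure: two simple spans DE and EF with a hinge at E.
Rotations at E on the released spans (each span's end-slope, ×1/EI):
  span DE: triangular load, peak 12.4: w₀L³/(45EI) = 7.44/EI
  span DE: point load 169.5 at a = 2.25: Pab(L + a)/(6LEI) = 83.43/EI
  relative rotation θ_0 = (90.87 + 0)/EI = 90.87/EI
A unit hogging moment at E produces rotation L₁/(3EI) + L₂/(3EI) = 3.8/EI.
Compatibility: M_E·(L₁+L₂)/(3EI) = θ_0, giving M_E = 23.91 kN·m (hogging).

M_E = 23.91 kN·m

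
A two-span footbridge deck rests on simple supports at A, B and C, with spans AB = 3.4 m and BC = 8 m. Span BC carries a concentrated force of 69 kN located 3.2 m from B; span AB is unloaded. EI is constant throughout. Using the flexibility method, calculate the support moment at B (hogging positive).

M_B = 74.37 kN·m

Release continuity at B by inserting a hinge; the redundant is the internal moment M_B. The primary structure is two simply-supported spans AB and BC.
Discontinuity in slope at B on the released structure — sum the simple-span end rotations:
  span BC: point load 69 at a = 3.2: Pab(L + b)/(6LEI) = 282.6/EI
  relative rotation θ_0 = (0 + 282.6)/EI = 282.6/EI
A unit hogging moment at B produces rotation L₁/(3EI) + L₂/(3EI) = 3.8/EI.
Compatibility: M_B·(L₁+L₂)/(3EI) = θ_0, giving M_B = 74.37 kN·m (hogging).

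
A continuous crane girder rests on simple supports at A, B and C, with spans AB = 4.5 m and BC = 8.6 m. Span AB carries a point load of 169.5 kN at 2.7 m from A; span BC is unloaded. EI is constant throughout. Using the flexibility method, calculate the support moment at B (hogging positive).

Take M_B as the redundant. Released structure: two simple spans AB and BC with a hinge at B.
End slopes at the hinge B, treating each span as simply supported:
  span AB: point load 169.5 at a = 2.7: Pab(L + a)/(6LEI) = 219.7/EI
  relative rotation θ_0 = (219.7 + 0)/EI = 219.7/EI
A unit hogging moment at B produces rotation L₁/(3EI) + L₂/(3EI) = 4.367/EI.
Compatibility: M_B·(L₁+L₂)/(3EI) = θ_0, giving M_B = 50.31 kN·m (hogging).

M_B = 50.31 kN·m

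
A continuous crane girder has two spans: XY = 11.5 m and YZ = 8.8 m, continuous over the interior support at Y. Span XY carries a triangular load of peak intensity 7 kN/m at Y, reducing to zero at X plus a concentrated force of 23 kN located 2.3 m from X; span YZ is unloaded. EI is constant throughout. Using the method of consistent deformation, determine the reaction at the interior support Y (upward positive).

R_Y = 41.33 kN

Release continuity at Y by inserting a hinge; the redundant is the internal moment M_Y. The primary structure is two simply-supported spans XY and YZ.
Rotations at Y on the released spans (each span's end-slope, ×1/EI):
  span XY: triangular load, peak 7: w₀L³/(45EI) = 236.6/EI
  span XY: point load 23 at a = 2.3: Pab(L + a)/(6LEI) = 97.34/EI
  relative rotation θ_0 = (333.9 + 0)/EI = 333.9/EI
A unit hogging moment at Y produces rotation L₁/(3EI) + L₂/(3EI) = 6.767/EI.
Slope continuity at Y: θ_0 = M_Y·6.767/EI, so M_Y = 333.9/6.767 = 49.35 kN·m (hogging).
Span XY, ΣM about X with M_Y applied at Y: R_Y^{XY}·11.5 = 361.5 + 49.35, so R_Y^{XY} = 35.72 kN and R_X = 63.25 − 35.72 = 27.53 kN.
Span YZ, ΣM about Z: R_Y^{YZ}·8.8 = 0 + 49.35, so R_Y^{YZ} = 5.608 kN and R_Z = 0 − 5.608 = -5.608 kN.
R_Y = 35.72 + 5.608 = 41.33 kN.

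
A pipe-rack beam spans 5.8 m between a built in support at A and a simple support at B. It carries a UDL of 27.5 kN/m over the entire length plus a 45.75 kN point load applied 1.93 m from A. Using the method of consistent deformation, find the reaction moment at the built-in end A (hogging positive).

M_A = 164.8 kN·m

Release the roller at B. Primary structure: cantilever fixed at A.
Primary-structure tip deflection at B by superposition:
  UDL 27.5: wL⁴/(8EI) = 3890/EI
  point load 45.75 at a = 1.93: Pa²(3L − a)/(6EI) = 439.4/EI
  δ_0 = 4329/EI
Tip deflection under a unit load at B: L³/(3EI) = 65.04/EI.
Compatibility at B: δ_0 − R_B·δ_{BB} = 0, so R_B = 4329/65.04 = 66.57 kN.
Moment equilibrium about A: M_A = Σ(load moments about A) − R_B·L = 550.8 − 66.57×5.8 = 164.8 kN·m.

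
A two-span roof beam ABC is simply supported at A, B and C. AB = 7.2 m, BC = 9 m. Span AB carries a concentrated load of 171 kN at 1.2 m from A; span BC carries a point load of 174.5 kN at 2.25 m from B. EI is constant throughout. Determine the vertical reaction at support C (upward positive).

Release continuity at B by inserting a hinge; the redundant is the internal moment M_B. The primary structure is two simply-supported spans AB and BC.
Discontinuity in slope at B on the released structure — sum the simple-span end rotations:
  span AB: point load 171 at a = 1.2: Pab(L + a)/(6LEI) = 239.4/EI
  span BC: point load 174.5 at a = 2.25: Pab(L + b)/(6LEI) = 773/EI
  relative rotation θ_0 = (239.4 + 773)/EI = 1012/EI
A unit hogging moment at B produces rotation L₁/(3EI) + L₂/(3EI) = 5.4/EI.
Compatibility: M_B·(L₁+L₂)/(3EI) = θ_0, giving M_B = 187.5 kN·m (hogging).
Span BC, ΣM about C: R_B^{BC}·9 = 1178 + 187.5, so R_B^{BC} = 151.7 kN and R_C = 174.5 − 151.7 = 22.79 kN.

R_C = 22.79 kN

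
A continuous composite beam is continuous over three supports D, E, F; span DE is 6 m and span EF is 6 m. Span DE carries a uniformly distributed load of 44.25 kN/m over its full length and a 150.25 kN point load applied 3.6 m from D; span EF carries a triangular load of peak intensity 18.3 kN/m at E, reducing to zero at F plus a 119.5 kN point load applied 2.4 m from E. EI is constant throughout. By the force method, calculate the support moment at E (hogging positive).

M_E = 276.9 kN·m

Release continuity at E by inserting a hinge; the redundant is the internal moment M_E. The primary structure is two simply-supported spans DE and EF.
End slopes at the hinge E, treating each span as simply supported:
  span DE: UDL 44.25: wL³/(24EI) = 398.2/EI
  span DE: point load 150.25 at a = 3.6: Pab(L + a)/(6LEI) = 346.2/EI
  span EF: triangular load, peak 18.3: w₀L³/(45EI) = 87.84/EI
  span EF: point load 119.5 at a = 2.4: Pab(L + b)/(6LEI) = 275.3/EI
  relative rotation θ_0 = (744.4 + 363.2)/EI = 1108/EI
A unit hogging moment at E produces rotation L₁/(3EI) + L₂/(3EI) = 4/EI.
Slope continuity at E: θ_0 = M_E·4/EI, so M_E = 1108/4 = 276.9 kN·m (hogging).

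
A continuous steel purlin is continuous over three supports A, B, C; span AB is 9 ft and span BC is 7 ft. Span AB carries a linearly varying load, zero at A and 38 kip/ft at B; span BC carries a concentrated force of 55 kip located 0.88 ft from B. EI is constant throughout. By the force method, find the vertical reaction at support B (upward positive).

R_B = 195.8 kip

Insert a hinge at B; M_B is the redundant, and each span becomes simply supported.
End slopes at the hinge B, treating each span as simply supported:
  span AB: triangular load, peak 38: w₀L³/(45EI) = 615.6/EI
  span BC: point load 55 at a = 0.88: Pab(L + b)/(6LEI) = 92.53/EI
  relative rotation θ_0 = (615.6 + 92.53)/EI = 708.1/EI
A unit hogging moment at B produces rotation L₁/(3EI) + L₂/(3EI) = 5.333/EI.
Compatibility: M_B·(L₁+L₂)/(3EI) = θ_0, giving M_B = 132.8 kip·ft (hogging).
Span AB, ΣM about A with M_B applied at B: R_B^{AB}·9 = 1026 + 132.8, so R_B^{AB} = 128.8 kip and R_A = 171 − 128.8 = 42.25 kip.
Span BC, ΣM about C: R_B^{BC}·7 = 336.6 + 132.8, so R_B^{BC} = 67.05 kip and R_C = 55 − 67.05 = -12.05 kip.
R_B = 128.8 + 67.05 = 195.8 kip.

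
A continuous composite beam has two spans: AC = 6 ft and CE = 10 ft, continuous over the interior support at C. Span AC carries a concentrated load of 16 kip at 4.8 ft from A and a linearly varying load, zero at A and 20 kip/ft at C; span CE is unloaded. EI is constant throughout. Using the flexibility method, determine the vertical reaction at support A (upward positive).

R_A = 19.34 kip

Take M_C as the redundant. Released structure: two simple spans AC and CE with a hinge at C.
Rotations at C on the released spans (each span's end-slope, ×1/EI):
  span AC: point load 16 at a = 4.8: Pab(L + a)/(6LEI) = 27.65/EI
  span AC: triangular load, peak 20: w₀L³/(45EI) = 96/EI
  relative rotation θ_0 = (123.6 + 0)/EI = 123.6/EI
A unit hogging moment at C produces rotation L₁/(3EI) + L₂/(3EI) = 5.333/EI.
Compatibility: M_C·(L₁+L₂)/(3EI) = θ_0, giving M_C = 23.18 kip·ft (hogging).
Span AC, ΣM about A with M_C applied at C: R_C^{AC}·6 = 316.8 + 23.18, so R_C^{AC} = 56.66 kip and R_A = 76 − 56.66 = 19.34 kip.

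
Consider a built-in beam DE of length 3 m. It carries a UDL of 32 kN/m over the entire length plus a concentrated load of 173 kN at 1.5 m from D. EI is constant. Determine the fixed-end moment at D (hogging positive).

Take the two fixed-end moments M_D, M_E as redundants; the released structure is the simple span DE.
Simple-span end rotations at D and E under the given loads:
  at D: UDL 32: wL³/(24EI) = 36/EI
  at E: UDL 32: wL³/(24EI) = 36/EI
  at D: point load 173 at a = 1.5: Pab(L + b)/(6LEI) = 97.31/EI
  at E: point load 173 at a = 1.5: Pab(L + a)/(6LEI) = 97.31/EI
  θ_D0 = 133.3/EI,  θ_E0 = 133.3/EI
Flexibility coefficients: a unit moment at one end gives L/(3EI) there and L/(6EI) at the far end, so f₁₁ = f₂₂ = 1/EI and f₁₂ = f₂₁ = 0.5/EI.
Compatibility — zero rotation at each built-in end:
  1 M_D + 0.5 M_E = 133.3
  0.5 M_D + 1 M_E = 133.3
Solving the pair gives M_D = 88.88 kN·m and M_E = 88.88 kN·m (hogging).

M_D = 88.88 kN·m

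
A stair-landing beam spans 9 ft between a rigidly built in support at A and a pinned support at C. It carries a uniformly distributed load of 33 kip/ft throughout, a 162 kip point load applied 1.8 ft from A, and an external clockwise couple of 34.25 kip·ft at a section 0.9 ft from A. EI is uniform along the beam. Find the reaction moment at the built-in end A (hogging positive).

M_A = 568.6 kip·ft

Choose R_C as the redundant. The primary structure is the cantilever fixed at A.
Free-end deflection of the primary structure under the applied loading (downward +):
  UDL 33: wL⁴/(8EI) = 27064/EI
  point load 162 at a = 1.8: Pa²(3L − a)/(6EI) = 2204/EI
  clockwise couple 34.25 at a = 0.9: M₀a(2L − a)/(2EI) = 263.6/EI
  δ_0 = 29532/EI
Flexibility coefficient — unit upward force at C: δ_{CC} = L³/(3EI) = 243/EI.
Compatibility at C: δ_0 − R_C·δ_{CC} = 0, so R_C = 29532/243 = 121.5 kip.
Moment equilibrium about A: M_A = Σ(load moments about A) − R_C·L = 1662 − 121.5×9 = 568.6 kip·ft.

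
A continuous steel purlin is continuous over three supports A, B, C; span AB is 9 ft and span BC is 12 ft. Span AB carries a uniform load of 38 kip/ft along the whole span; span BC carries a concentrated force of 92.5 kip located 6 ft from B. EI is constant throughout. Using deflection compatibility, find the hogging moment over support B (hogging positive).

Insert a hinge at B; M_B is the redundant, and each span becomes simply supported.
End slopes at the hinge B, treating each span as simply supported:
  span AB: UDL 38: wL³/(24EI) = 1154/EI
  span BC: point load 92.5 at a = 6: Pab(L + b)/(6LEI) = 832.5/EI
  relative rotation θ_0 = (1154 + 832.5)/EI = 1987/EI
A unit hogging moment at B produces rotation L₁/(3EI) + L₂/(3EI) = 7/EI.
Compatibility: M_B·(L₁+L₂)/(3EI) = θ_0, giving M_B = 283.8 kip·ft (hogging).

M_B = 283.8 kip·ft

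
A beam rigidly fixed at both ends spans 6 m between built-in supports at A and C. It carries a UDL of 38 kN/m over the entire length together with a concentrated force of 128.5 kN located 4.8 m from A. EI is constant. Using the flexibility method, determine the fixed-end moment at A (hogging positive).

M_A = 138.7 kN·m

Release both end moments; the primary structure is a simply-supported span AC with redundants M_A and M_C.
Simple-span end rotations at A and C under the given loads:
  at A: UDL 38: wL³/(24EI) = 342/EI
  at C: UDL 38: wL³/(24EI) = 342/EI
  at A: point load 128.5 at a = 4.8: Pab(L + b)/(6LEI) = 148/EI
  at C: point load 128.5 at a = 4.8: Pab(L + a)/(6LEI) = 222/EI
  θ_A0 = 490/EI,  θ_C0 = 564/EI
Flexibility coefficients: a unit moment at one end gives L/(3EI) there and L/(6EI) at the far end, so f₁₁ = f₂₂ = 2/EI and f₁₂ = f₂₁ = 1/EI.
Compatibility — zero rotation at each built-in end:
  2 M_A + 1 M_C = 490
  1 M_A + 2 M_C = 564
Solving the pair gives M_A = 138.7 kN·m and M_C = 212.7 kN·m (hogging).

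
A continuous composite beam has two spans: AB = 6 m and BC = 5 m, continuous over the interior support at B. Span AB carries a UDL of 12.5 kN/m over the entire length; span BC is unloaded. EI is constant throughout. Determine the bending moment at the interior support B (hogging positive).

Release continuity at B by inserting a hinge; the redundant is the internal moment M_B. The primary structure is two simply-supported spans AB and BC.
Discontinuity in slope at B on the released structure — sum the simple-span end rotations:
  span AB: UDL 12.5: wL³/(24EI) = 112.5/EI
  relative rotation θ_0 = (112.5 + 0)/EI = 112.5/EI
A unit hogging moment at B produces rotation L₁/(3EI) + L₂/(3EI) = 3.667/EI.
Compatibility: M_B·(L₁+L₂)/(3EI) = θ_0, giving M_B = 30.68 kN·m (hogging).

M_B = 30.68 kN·m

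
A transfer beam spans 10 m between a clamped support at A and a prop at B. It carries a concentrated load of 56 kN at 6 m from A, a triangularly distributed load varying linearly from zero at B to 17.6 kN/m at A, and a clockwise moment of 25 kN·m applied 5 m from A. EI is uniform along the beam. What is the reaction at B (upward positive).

R_B = 44.6 kN

Choose R_B as the redundant. The primary structure is the cantilever fixed at A.
Free-end deflection of the primary structure under the applied loading (downward +):
  point load 56 at a = 6: Pa²(3L − a)/(6EI) = 8064/EI
  triangular load, peak 17.6 at the fixed end: w₀L⁴/(30EI) = 5867/EI
  clockwise couple 25 at a = 5: M₀a(2L − a)/(2EI) = 937.5/EI
  δ_0 = 14868/EI
Tip deflection under a unit load at B: L³/(3EI) = 333.3/EI.
Compatibility at B: δ_0 − R_B·δ_{BB} = 0, so R_B = 14868/333.3 = 44.6 kN.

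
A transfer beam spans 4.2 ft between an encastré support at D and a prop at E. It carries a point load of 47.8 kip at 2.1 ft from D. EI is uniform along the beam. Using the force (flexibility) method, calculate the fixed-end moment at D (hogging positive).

Remove the prop at E; the released (primary) structure is a cantilever built in at D.
Free-end deflection of the primary structure under the applied loading (downward +):
  point load 47.8 at a = 2.1: Pa²(3L − a)/(6EI) = 368.9/EI
Flexibility coefficient — unit upward force at E: δ_{EE} = L³/(3EI) = 24.7/EI.
The prop prevents deflection at E: R_E = δ_0/δ_{EE} = 368.9/24.7 = 14.94 kip.
Moment equilibrium about D: M_D = Σ(load moments about D) − R_E·L = 100.4 − 14.94×4.2 = 37.64 kip·ft.

M_D = 37.64 kip·ft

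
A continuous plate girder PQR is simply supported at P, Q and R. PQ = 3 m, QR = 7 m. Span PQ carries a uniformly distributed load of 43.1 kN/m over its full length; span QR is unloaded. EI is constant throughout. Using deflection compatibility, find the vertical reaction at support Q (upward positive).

Insert a hinge at Q; M_Q is the redundant, and each span becomes simply supported.
Discontinuity in slope at Q on the released structure — sum the simple-span end rotations:
  span PQ: UDL 43.1: wL³/(24EI) = 48.49/EI
  relative rotation θ_0 = (48.49 + 0)/EI = 48.49/EI
A unit hogging moment at Q produces rotation L₁/(3EI) + L₂/(3EI) = 3.333/EI.
Slope continuity at Q: θ_0 = M_Q·3.333/EI, so M_Q = 48.49/3.333 = 14.55 kN·m (hogging).
Span PQ, ΣM about P with M_Q applied at Q: R_Q^{PQ}·3 = 193.9 + 14.55, so R_Q^{PQ} = 69.5 kN and R_P = 129.3 − 69.5 = 59.8 kN.
Span QR, ΣM about R: R_Q^{QR}·7 = 0 + 14.55, so R_Q^{QR} = 2.078 kN and R_R = 0 − 2.078 = -2.078 kN.
R_Q = 69.5 + 2.078 = 71.58 kN.

R_Q = 71.58 kN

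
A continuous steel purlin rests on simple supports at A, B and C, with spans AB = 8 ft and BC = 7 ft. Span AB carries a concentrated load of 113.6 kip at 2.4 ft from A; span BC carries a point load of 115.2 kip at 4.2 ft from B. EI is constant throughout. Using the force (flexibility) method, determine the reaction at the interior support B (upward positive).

Release continuity at B by inserting a hinge; the redundant is the internal moment M_B. The primary structure is two simply-supported spans AB and BC.
Discontinuity in slope at B on the released structure — sum the simple-span end rotations:
  span AB: point load 113.6 at a = 2.4: Pab(L + a)/(6LEI) = 330.8/EI
  span BC: point load 115.2 at a = 4.2: Pab(L + b)/(6LEI) = 316.1/EI
  relative rotation θ_0 = (330.8 + 316.1)/EI = 646.9/EI
A unit hogging moment at B produces rotation L₁/(3EI) + L₂/(3EI) = 5/EI.
Slope continuity at B: θ_0 = M_B·5/EI, so M_B = 646.9/5 = 129.4 kip·ft (hogging).
Span AB, ΣM about A with M_B applied at B: R_B^{AB}·8 = 272.6 + 129.4, so R_B^{AB} = 50.25 kip and R_A = 113.6 − 50.25 = 63.35 kip.
Span BC, ΣM about C: R_B^{BC}·7 = 322.6 + 129.4, so R_B^{BC} = 64.56 kip and R_C = 115.2 − 64.56 = 50.64 kip.
R_B = 50.25 + 64.56 = 114.8 kip.

R_B = 114.8 kip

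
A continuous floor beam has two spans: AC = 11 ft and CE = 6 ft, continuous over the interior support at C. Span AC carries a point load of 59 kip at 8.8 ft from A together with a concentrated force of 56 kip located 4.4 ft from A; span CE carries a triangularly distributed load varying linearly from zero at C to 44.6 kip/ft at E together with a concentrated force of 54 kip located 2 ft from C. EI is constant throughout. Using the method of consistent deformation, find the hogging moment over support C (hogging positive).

Insert a hinge at C; M_C is the redundant, and each span becomes simply supported.
End slopes at the hinge C, treating each span as simply supported:
  span AC: point load 59 at a = 8.8: Pab(L + a)/(6LEI) = 342.7/EI
  span AC: point load 56 at a = 4.4: Pab(L + a)/(6LEI) = 379.5/EI
  span CE: triangular load, peak 44.6: 7w₀L³/(360EI) = 187.3/EI
  span CE: point load 54 at a = 2: Pab(L + b)/(6LEI) = 120/EI
  relative rotation θ_0 = (722.1 + 307.3)/EI = 1029/EI
A unit hogging moment at C produces rotation L₁/(3EI) + L₂/(3EI) = 5.667/EI.
Slope continuity at C: θ_0 = M_C·5.667/EI, so M_C = 1029/5.667 = 181.7 kip·ft (hogging).

M_C = 181.7 kip·ft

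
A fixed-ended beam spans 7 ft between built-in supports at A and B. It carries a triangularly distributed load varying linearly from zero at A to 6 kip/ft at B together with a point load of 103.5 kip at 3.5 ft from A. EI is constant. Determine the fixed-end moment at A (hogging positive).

Release both end moments; the primary structure is a simply-supported span AB with redundants M_A and M_B.
Simple-span end rotations at A and B under the given loads:
  at A: triangular load, peak 6: 7w₀L³/(360EI) = 40.02/EI
  at B: triangular load, peak 6: w₀L³/(45EI) = 45.73/EI
  at A: point load 103.5 at a = 3.5: Pab(L + b)/(6LEI) = 317/EI
  at B: point load 103.5 at a = 3.5: Pab(L + a)/(6LEI) = 317/EI
  θ_A0 = 357/EI,  θ_B0 = 362.7/EI
Flexibility coefficients: a unit moment at one end gives L/(3EI) there and L/(6EI) at the far end, so f₁₁ = f₂₂ = 2.333/EI and f₁₂ = f₂₁ = 1.167/EI.
Compatibility — zero rotation at each built-in end:
  2.333 M_A + 1.167 M_B = 357
  1.167 M_A + 2.333 M_B = 362.7
Solving the pair gives M_A = 100.4 kip·ft and M_B = 105.3 kip·ft (hogging).

M_A = 100.4 kip·ft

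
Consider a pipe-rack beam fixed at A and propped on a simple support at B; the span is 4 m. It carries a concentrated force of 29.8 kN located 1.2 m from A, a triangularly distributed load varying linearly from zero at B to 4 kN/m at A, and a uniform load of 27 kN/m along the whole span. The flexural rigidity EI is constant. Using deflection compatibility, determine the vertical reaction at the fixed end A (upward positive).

R_A = 100.1 kN

Choose R_B as the redundant. The primary structure is the cantilever fixed at A.
Downward deflection at the released point B due to the loads:
  point load 29.8 at a = 1.2: Pa²(3L − a)/(6EI) = 77.24/EI
  triangular load, peak 4 at the fixed end: w₀L⁴/(30EI) = 34.13/EI
  UDL 27: wL⁴/(8EI) = 864/EI
  δ_0 = 975.4/EI
Tip deflection under a unit load at B: L³/(3EI) = 21.33/EI.
The prop prevents deflection at B: R_B = δ_0/δ_{BB} = 975.4/21.33 = 45.72 kN.
Vertical equilibrium: R_A = ΣP − R_B = 145.8 − 45.72 = 100.1 kN.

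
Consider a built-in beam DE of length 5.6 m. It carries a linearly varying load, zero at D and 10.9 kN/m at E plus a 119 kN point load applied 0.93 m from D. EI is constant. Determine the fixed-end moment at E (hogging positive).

Release both end moments; the primary structure is a simply-supported span DE with redundants M_D and M_E.
Simple-span end rotations at D and E under the given loads:
  at D: triangular load, peak 10.9: 7w₀L³/(360EI) = 37.22/EI
  at E: triangular load, peak 10.9: w₀L³/(45EI) = 42.54/EI
  at D: point load 119 at a = 0.93: Pab(L + b)/(6LEI) = 158/EI
  at E: point load 119 at a = 0.93: Pab(L + a)/(6LEI) = 100.4/EI
  θ_D0 = 195.2/EI,  θ_E0 = 143/EI
Flexibility coefficients: a unit moment at one end gives L/(3EI) there and L/(6EI) at the far end, so f₁₁ = f₂₂ = 1.867/EI and f₁₂ = f₂₁ = 0.9333/EI.
Compatibility — zero rotation at each built-in end:
  1.867 M_D + 0.9333 M_E = 195.2
  0.9333 M_D + 1.867 M_E = 143
Solving the pair gives M_D = 88.36 kN·m and M_E = 32.42 kN·m (hogging).

M_E = 32.42 kN·m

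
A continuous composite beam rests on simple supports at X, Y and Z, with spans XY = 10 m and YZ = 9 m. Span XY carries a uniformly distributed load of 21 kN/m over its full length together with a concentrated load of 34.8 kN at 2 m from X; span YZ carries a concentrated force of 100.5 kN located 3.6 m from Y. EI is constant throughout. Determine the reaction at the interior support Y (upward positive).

Take M_Y as the redundant. Released structure: two simple spans XY and YZ with a hinge at Y.
Rotations at Y on the released spans (each span's end-slope, ×1/EI):
  span XY: UDL 21: wL³/(24EI) = 875/EI
  span XY: point load 34.8 at a = 2: Pab(L + a)/(6LEI) = 111.4/EI
  span YZ: point load 100.5 at a = 3.6: Pab(L + b)/(6LEI) = 521/EI
  relative rotation θ_0 = (986.4 + 521)/EI = 1507/EI
A unit hogging moment at Y produces rotation L₁/(3EI) + L₂/(3EI) = 6.333/EI.
Compatibility: M_Y·(L₁+L₂)/(3EI) = θ_0, giving M_Y = 238 kN·m (hogging).
Span XY, ΣM about X with M_Y applied at Y: R_Y^{XY}·10 = 1120 + 238, so R_Y^{XY} = 135.8 kN and R_X = 244.8 − 135.8 = 109 kN.
Span YZ, ΣM about Z: R_Y^{YZ}·9 = 542.7 + 238, so R_Y^{YZ} = 86.74 kN and R_Z = 100.5 − 86.74 = 13.76 kN.
R_Y = 135.8 + 86.74 = 222.5 kN.

R_Y = 222.5 kN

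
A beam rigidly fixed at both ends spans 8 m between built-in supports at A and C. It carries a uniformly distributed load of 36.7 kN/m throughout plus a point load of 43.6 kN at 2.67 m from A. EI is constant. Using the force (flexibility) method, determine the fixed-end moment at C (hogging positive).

Take the two fixed-end moments M_A, M_C as redundants; the released structure is the simple span AC.
Simple-span end rotations at A and C under the given loads:
  at A: UDL 36.7: wL³/(24EI) = 782.9/EI
  at C: UDL 36.7: wL³/(24EI) = 782.9/EI
  at A: point load 43.6 at a = 2.67: Pab(L + b)/(6LEI) = 172.3/EI
  at C: point load 43.6 at a = 2.67: Pab(L + a)/(6LEI) = 137.9/EI
  θ_A0 = 955.2/EI,  θ_C0 = 920.9/EI
Flexibility coefficients: a unit moment at one end gives L/(3EI) there and L/(6EI) at the far end, so f₁₁ = f₂₂ = 2.667/EI and f₁₂ = f₂₁ = 1.333/EI.
Compatibility — zero rotation at each built-in end:
  2.667 M_A + 1.333 M_C = 955.2
  1.333 M_A + 2.667 M_C = 920.9
Solving the pair gives M_A = 247.4 kN·m and M_C = 221.6 kN·m (hogging).

M_C = 221.6 kN·m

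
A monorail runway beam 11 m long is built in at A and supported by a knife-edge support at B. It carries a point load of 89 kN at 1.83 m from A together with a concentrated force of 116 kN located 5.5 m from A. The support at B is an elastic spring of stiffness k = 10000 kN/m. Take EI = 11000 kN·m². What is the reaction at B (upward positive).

Choose R_B as the redundant. The primary structure is the cantilever fixed at A.
Primary-structure tip deflection at B by superposition:
  point load 89 at a = 1.83: Pa²(3L − a)/(6EI) = 1548/EI
  point load 116 at a = 5.5: Pa²(3L − a)/(6EI) = 16083/EI
  δ_0 = 17631/EI
Tip deflection under a unit load at B: L³/(3EI) = 443.7/EI.
With EI = 11000 kN·m²: δ_0 = 1.6028 m and δ_{BB} = 0.040333 m/kN.
Compatibility — the spring shortens by R_B/k under the reaction it provides: δ_0 − R_B·δ_{BB} = R_B/k. With 1/k = 0.0001 m/kN, R_B = δ_0 / (δ_{BB} + 1/k) = 1.6028 / (0.040333 + 0.0001) = 39.64 kN.

R_B = 39.64 kN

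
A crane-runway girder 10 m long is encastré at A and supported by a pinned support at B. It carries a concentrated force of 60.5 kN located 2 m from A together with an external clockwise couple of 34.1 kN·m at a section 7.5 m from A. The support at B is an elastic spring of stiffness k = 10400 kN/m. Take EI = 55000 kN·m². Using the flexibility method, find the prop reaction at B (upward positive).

R_B = 8.056 kN

Release the roller at B. Primary structure: cantilever fixed at A.
Deflection at B on the released cantilever, summing each load's contribution:
  point load 60.5 at a = 2: Pa²(3L − a)/(6EI) = 1129/EI
  clockwise couple 34.1 at a = 7.5: M₀a(2L − a)/(2EI) = 1598/EI
  δ_0 = 2728/EI
Flexibility coefficient — unit upward force at B: δ_{BB} = L³/(3EI) = 333.3/EI.
With EI = 55000 kN·m²: δ_0 = 0.049596 m and δ_{BB} = 0.006061 m/kN.
Compatibility — the spring shortens by R_B/k under the reaction it provides: δ_0 − R_B·δ_{BB} = R_B/k. With 1/k = 0.000096 m/kN, R_B = δ_0 / (δ_{BB} + 1/k) = 0.049596 / (0.006061 + 0.000096) = 8.056 kN.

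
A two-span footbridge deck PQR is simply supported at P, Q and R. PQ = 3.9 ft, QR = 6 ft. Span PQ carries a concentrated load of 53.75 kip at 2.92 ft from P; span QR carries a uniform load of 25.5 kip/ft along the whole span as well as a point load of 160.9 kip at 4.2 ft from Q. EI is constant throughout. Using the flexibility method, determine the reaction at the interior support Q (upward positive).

R_Q = 234 kip

Take M_Q as the redundant. Released structure: two simple spans PQ and QR with a hinge at Q.
Discontinuity in slope at Q on the released structure — sum the simple-span end rotations:
  span PQ: point load 53.75 at a = 2.92: Pab(L + a)/(6LEI) = 44.83/EI
  span QR: UDL 25.5: wL³/(24EI) = 229.5/EI
  span QR: point load 160.9 at a = 4.2: Pab(L + b)/(6LEI) = 263.6/EI
  relative rotation θ_0 = (44.83 + 493.1)/EI = 537.9/EI
A unit hogging moment at Q produces rotation L₁/(3EI) + L₂/(3EI) = 3.3/EI.
Slope continuity at Q: θ_0 = M_Q·3.3/EI, so M_Q = 537.9/3.3 = 163 kip·ft (hogging).
Span PQ, ΣM about P with M_Q applied at Q: R_Q^{PQ}·3.9 = 156.9 + 163, so R_Q^{PQ} = 82.04 kip and R_P = 53.75 − 82.04 = -28.29 kip.
Span QR, ΣM about R: R_Q^{QR}·6 = 748.6 + 163, so R_Q^{QR} = 151.9 kip and R_R = 313.9 − 151.9 = 162 kip.
R_Q = 82.04 + 151.9 = 234 kip.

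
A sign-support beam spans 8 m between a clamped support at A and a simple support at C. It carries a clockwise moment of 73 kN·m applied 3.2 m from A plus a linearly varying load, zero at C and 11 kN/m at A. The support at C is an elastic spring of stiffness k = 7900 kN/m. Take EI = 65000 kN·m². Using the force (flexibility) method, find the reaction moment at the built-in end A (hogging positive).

Release the roller at C. Primary structure: cantilever fixed at A.
Free-end deflection of the primary structure under the applied loading (downward +):
  clockwise couple 73 at a = 3.2: M₀a(2L − a)/(2EI) = 1495/EI
  triangular load, peak 11 at the fixed end: w₀L⁴/(30EI) = 1502/EI
  δ_0 = 2997/EI
Flexibility coefficient — unit upward force at C: δ_{CC} = L³/(3EI) = 170.7/EI.
With EI = 65000 kN·m²: δ_0 = 0.046106 m and δ_{CC} = 0.002626 m/kN.
Compatibility — the spring shortens by R_C/k under the reaction it provides: δ_0 − R_C·δ_{CC} = R_C/k. With 1/k = 0.000127 m/kN, R_C = δ_0 / (δ_{CC} + 1/k) = 0.046106 / (0.002626 + 0.000127) = 16.75 kN.
Moment equilibrium about A: M_A = Σ(load moments about A) − R_C·L = 190.3 − 16.75×8 = 56.31 kN·m.

M_A = 56.31 kN·m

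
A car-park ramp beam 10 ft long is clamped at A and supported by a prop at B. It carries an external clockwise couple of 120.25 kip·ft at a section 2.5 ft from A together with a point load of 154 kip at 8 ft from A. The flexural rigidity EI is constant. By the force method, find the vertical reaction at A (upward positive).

R_A = 37.69 kip

Remove the prop at B; the released (primary) structure is a cantilever built in at A.
Deflection at B on the released cantilever, summing each load's contribution:
  clockwise couple 120.25 at a = 2.5: M₀a(2L − a)/(2EI) = 2630/EI
  point load 154 at a = 8: Pa²(3L − a)/(6EI) = 36139/EI
  δ_0 = 38769/EI
Flexibility coefficient — unit upward force at B: δ_{BB} = L³/(3EI) = 333.3/EI.
The prop prevents deflection at B: R_B = δ_0/δ_{BB} = 38769/333.3 = 116.3 kip.
Vertical equilibrium: R_A = ΣP − R_B = 154 − 116.3 = 37.69 kip.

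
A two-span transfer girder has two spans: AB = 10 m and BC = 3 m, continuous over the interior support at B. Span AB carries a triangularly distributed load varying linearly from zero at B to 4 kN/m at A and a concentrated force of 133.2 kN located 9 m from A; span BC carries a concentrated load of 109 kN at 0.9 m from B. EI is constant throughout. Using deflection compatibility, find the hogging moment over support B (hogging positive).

Release continuity at B by inserting a hinge; the redundant is the internal moment M_B. The primary structure is two simply-supported spans AB and BC.
Discontinuity in slope at B on the released structure — sum the simple-span end rotations:
  span AB: triangular load, peak 4: 7w₀L³/(360EI) = 77.78/EI
  span AB: point load 133.2 at a = 9: Pab(L + a)/(6LEI) = 379.6/EI
  span BC: point load 109 at a = 0.9: Pab(L + b)/(6LEI) = 58.37/EI
  relative rotation θ_0 = (457.4 + 58.37)/EI = 515.8/EI
A unit hogging moment at B produces rotation L₁/(3EI) + L₂/(3EI) = 4.333/EI.
Compatibility: M_B·(L₁+L₂)/(3EI) = θ_0, giving M_B = 119 kN·m (hogging).

M_B = 119 kN·m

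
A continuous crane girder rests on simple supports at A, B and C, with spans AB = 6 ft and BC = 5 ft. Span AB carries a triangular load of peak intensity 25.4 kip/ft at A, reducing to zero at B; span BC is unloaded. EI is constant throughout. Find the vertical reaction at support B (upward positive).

R_B = 36.07 kip

Insert a hinge at B; M_B is the redundant, and each span becomes simply supported.
Rotations at B on the released spans (each span's end-slope, ×1/EI):
  span AB: triangular load, peak 25.4: 7w₀L³/(360EI) = 106.7/EI
  relative rotation θ_0 = (106.7 + 0)/EI = 106.7/EI
A unit hogging moment at B produces rotation L₁/(3EI) + L₂/(3EI) = 3.667/EI.
Compatibility: M_B·(L₁+L₂)/(3EI) = θ_0, giving M_B = 29.09 kip·ft (hogging).
Span AB, ΣM about A with M_B applied at B: R_B^{AB}·6 = 152.4 + 29.09, so R_B^{AB} = 30.25 kip and R_A = 76.2 − 30.25 = 45.95 kip.
Span BC, ΣM about C: R_B^{BC}·5 = 0 + 29.09, so R_B^{BC} = 5.819 kip and R_C = 0 − 5.819 = -5.819 kip.
R_B = 30.25 + 5.819 = 36.07 kip.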